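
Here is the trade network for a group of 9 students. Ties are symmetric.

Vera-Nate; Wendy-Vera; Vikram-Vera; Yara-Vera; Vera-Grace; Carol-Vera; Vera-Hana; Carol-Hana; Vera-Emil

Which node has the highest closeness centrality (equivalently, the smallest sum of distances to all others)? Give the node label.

Vera

Farness (sum of distances to all others) for each node — Carol:14, Emil:15, Grace:15, Hana:14, Nate:15, Vera:8, Vikram:15, Wendy:15, Yara:15.
The smallest farness is 8, for Vera, so Vera has the highest closeness.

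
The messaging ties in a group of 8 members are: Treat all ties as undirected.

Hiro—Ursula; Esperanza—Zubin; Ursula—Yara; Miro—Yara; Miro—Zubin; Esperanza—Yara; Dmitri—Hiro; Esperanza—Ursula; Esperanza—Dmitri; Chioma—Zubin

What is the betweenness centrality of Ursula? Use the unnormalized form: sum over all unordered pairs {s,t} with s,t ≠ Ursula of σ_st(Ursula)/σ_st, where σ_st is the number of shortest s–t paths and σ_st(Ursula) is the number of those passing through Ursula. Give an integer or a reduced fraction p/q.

Pairs whose geodesics pass through Ursula — Hiro–Yara: 1; Hiro–Esperanza: 1/2; Hiro–Zubin: 1/2; Hiro–Chioma: 1/2; Hiro–Miro: 1.
All other pairs contribute 0.
Summing the contributions gives betweenness(Ursula) = 7/2.

7/2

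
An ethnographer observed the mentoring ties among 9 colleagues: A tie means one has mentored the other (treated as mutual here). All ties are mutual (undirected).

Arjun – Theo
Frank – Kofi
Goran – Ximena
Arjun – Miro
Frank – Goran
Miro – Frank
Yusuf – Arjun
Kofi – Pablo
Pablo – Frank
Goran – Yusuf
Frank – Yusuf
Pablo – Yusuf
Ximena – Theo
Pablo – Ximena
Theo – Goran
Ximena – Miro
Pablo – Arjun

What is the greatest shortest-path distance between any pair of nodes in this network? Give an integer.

Eccentricity of each node (its greatest distance to any other): Arjun:2, Frank:2, Goran:2, Kofi:3, Miro:2, Pablo:2, Theo:3, Ximena:2, Yusuf:2.
The maximum eccentricity is 3, realized for instance by the pair Kofi–Theo via Kofi – Pablo – Arjun – Theo. So the diameter is 3.

3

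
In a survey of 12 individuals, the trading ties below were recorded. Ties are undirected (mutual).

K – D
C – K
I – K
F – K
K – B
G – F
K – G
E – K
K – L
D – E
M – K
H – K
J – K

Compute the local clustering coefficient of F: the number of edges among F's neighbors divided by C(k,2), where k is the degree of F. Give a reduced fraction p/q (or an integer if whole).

1

F's neighbors: G and K (k = 2).
Possible neighbor pairs: C(2,2) = 1. Edges among them: G–K → e = 1.
Clustering(F) = 1/1.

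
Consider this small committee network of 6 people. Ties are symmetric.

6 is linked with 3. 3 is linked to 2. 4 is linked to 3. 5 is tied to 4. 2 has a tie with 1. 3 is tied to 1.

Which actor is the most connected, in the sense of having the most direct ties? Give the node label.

Degrees — 1:2, 2:2, 3:4, 4:2, 5:1, 6:1.
The maximum is 4, attained only by 3.

3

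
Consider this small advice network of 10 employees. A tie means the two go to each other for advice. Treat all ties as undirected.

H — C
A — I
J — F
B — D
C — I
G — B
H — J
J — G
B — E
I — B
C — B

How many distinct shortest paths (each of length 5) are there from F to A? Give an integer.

2

The shortest distance is 5. The length-5 paths are: F–J–H–C–I–A; F–J–G–B–I–A.
That gives 2 distinct shortest paths.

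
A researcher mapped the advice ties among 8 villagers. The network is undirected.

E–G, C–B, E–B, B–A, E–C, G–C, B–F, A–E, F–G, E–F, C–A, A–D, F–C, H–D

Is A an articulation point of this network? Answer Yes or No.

Removing A leaves {B, C, E, F, and G} with no path to {D and H}, so the network splits into 2 components. A is a cut vertex.

Yes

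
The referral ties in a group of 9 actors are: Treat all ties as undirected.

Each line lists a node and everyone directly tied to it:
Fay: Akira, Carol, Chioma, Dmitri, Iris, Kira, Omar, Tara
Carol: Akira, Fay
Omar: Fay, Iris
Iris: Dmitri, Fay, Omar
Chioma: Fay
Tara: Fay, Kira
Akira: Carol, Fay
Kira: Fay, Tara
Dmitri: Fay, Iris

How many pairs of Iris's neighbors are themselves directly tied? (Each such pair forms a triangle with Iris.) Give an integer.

2

Iris's neighbors: Dmitri, Fay, and Omar.
Neighbor pairs that are themselves tied: Iris–Dmitri–Fay; Iris–Fay–Omar. Each forms one triangle with Iris, for 2 in total.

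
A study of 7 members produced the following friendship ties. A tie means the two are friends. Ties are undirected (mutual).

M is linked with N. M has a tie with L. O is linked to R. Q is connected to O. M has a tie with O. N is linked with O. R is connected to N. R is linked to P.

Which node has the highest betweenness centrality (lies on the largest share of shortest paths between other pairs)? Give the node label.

O

Unnormalized betweenness of each node: L:0, M:5, N:2, O:7, P:0, Q:0, R:5.
O has the largest value, 7, making it the main broker — the node through which the most shortest paths run.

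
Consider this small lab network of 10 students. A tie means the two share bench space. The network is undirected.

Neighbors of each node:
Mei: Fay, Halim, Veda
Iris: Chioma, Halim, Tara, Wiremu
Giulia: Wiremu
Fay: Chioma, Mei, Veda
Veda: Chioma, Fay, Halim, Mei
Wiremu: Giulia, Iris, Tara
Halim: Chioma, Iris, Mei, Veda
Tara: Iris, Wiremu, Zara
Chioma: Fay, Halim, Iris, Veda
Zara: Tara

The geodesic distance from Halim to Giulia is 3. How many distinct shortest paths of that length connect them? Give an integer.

The shortest distance is 3, and the only length-3 path is Halim–Iris–Wiremu–Giulia. So there is exactly 1 shortest path.

1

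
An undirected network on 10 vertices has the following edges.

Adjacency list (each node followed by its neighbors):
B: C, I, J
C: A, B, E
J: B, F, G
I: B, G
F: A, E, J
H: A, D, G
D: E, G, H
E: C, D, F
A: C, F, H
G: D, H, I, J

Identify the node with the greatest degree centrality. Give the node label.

Degrees — A:3, B:3, C:3, D:3, E:3, F:3, G:4, H:3, I:2, J:3.
The maximum is 4, attained only by G.

G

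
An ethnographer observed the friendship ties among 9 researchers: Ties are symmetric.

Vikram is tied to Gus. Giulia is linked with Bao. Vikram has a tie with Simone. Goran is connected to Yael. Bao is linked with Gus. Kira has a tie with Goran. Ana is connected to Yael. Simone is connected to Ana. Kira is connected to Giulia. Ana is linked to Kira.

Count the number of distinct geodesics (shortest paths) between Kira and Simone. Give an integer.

1

The shortest distance is 2, and the only length-2 path is Kira–Ana–Simone. So there is exactly 1 shortest path.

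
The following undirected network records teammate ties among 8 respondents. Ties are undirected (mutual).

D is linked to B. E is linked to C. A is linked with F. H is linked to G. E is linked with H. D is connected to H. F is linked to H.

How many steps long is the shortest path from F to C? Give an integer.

3

One shortest route is F – H – E – C, which uses 3 edges, and at distance 2 from F we only reach {D, E, G}, which does not include C. So d(F,C) = 3.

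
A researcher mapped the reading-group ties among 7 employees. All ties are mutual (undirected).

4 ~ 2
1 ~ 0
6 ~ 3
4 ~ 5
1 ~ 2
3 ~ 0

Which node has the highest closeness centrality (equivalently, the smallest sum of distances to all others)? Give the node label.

Farness (sum of distances to all others) for each node — 0:13, 1:12, 2:13, 3:16, 4:16, 5:21, 6:21.
The smallest farness is 12, for 1, so 1 has the highest closeness.

1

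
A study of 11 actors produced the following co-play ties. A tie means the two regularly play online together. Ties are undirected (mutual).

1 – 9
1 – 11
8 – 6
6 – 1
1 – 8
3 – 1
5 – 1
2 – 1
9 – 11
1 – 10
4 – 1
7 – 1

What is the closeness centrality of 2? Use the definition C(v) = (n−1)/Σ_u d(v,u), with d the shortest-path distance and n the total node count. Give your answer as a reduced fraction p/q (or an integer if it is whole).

10/19

Distances from 2: 1:1, 3:2, 4:2, 5:2, 6:2, 7:2, 8:2, 9:2, 10:2, 11:2. Sum = 19.
n = 11, so closeness = 10/19.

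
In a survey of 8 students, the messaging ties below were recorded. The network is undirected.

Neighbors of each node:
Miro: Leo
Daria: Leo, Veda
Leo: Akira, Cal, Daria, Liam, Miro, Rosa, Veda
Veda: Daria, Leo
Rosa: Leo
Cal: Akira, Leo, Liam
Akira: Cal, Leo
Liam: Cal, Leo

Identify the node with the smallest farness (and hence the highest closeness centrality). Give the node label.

Leo

Farness (sum of distances to all others) for each node — Akira:12, Cal:11, Daria:12, Leo:7, Liam:12, Miro:13, Rosa:13, Veda:12.
The smallest farness is 7, for Leo, so Leo has the highest closeness.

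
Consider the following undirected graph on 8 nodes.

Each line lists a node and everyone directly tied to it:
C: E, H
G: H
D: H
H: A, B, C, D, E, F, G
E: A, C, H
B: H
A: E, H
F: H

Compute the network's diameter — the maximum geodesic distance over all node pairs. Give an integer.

2

Eccentricity of each node (its greatest distance to any other): A:2, B:2, C:2, D:2, E:2, F:2, G:2, H:1.
The maximum eccentricity is 2, realized for instance by the pair B–G via B – H – G. So the diameter is 2.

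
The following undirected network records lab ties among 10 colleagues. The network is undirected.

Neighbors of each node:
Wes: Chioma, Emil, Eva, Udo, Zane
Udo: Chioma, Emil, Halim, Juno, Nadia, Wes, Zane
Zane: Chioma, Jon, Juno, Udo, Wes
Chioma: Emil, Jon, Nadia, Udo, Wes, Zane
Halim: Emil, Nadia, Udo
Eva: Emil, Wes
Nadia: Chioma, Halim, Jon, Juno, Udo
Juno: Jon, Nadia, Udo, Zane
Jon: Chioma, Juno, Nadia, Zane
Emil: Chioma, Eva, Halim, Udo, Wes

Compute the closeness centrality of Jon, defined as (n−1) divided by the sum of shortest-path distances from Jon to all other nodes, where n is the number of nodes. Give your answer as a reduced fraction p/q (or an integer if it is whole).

Distances from Jon: Chioma:1, Emil:2, Eva:3, Halim:2, Juno:1, Nadia:1, Udo:2, Wes:2, Zane:1. Sum = 15.
n = 10, so closeness = 9/15 = 3/5.

3/5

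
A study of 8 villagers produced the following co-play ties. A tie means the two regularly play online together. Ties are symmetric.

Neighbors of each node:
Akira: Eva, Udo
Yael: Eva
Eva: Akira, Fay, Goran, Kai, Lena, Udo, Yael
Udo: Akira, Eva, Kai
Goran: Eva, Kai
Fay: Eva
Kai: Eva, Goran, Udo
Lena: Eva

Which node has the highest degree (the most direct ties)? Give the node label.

Eva

Degrees — Akira:2, Eva:7, Fay:1, Goran:2, Kai:3, Lena:1, Udo:3, Yael:1.
The maximum is 7, attained only by Eva.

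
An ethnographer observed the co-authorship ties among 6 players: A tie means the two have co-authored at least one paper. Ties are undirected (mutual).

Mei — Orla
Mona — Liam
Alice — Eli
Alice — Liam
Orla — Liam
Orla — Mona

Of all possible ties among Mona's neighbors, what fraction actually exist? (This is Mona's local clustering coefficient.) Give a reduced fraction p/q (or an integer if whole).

Mona's neighbors: Liam and Orla (k = 2).
Possible neighbor pairs: C(2,2) = 1. Edges among them: Liam–Orla → e = 1.
Clustering(Mona) = 1/1.

1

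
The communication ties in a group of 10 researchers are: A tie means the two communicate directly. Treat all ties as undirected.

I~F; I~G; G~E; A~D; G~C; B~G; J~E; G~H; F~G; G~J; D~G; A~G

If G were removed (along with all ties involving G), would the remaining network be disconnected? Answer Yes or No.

Removing G leaves {B} with no path to {A and D}, so the network splits into 6 components. G is a cut vertex.

Yes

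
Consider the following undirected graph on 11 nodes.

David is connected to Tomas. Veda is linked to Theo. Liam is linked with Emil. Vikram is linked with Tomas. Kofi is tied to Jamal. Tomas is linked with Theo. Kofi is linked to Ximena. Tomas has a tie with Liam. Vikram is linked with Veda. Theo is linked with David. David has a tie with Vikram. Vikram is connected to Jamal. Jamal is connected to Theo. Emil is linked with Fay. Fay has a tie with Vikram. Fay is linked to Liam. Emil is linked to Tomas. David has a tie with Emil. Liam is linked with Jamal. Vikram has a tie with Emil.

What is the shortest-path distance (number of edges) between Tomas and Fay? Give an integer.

One shortest route is Tomas – Emil – Fay, which uses 2 edges, and Tomas and Fay are not directly tied, so nothing shorter exists. So d(Tomas,Fay) = 2.

2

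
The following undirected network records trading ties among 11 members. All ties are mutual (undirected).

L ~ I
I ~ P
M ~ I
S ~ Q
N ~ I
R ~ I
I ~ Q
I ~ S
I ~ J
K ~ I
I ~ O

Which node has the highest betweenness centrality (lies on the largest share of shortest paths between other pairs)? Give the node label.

Unnormalized betweenness of each node: I:44, J:0, K:0, L:0, M:0, N:0, O:0, P:0, Q:0, R:0, S:0.
I has the largest value, 44, making it the main broker — the node through which the most shortest paths run.

I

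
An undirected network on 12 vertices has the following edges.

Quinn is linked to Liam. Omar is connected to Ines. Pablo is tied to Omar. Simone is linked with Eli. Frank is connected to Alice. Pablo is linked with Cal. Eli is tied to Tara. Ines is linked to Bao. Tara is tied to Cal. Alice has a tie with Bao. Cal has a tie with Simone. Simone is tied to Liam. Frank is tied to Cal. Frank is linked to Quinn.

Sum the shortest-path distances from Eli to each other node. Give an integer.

Distances from Eli: Alice:4, Bao:5, Cal:2, Frank:3, Ines:5, Liam:2, Omar:4, Pablo:3, Quinn:3, Simone:1, Tara:1.
Sum = 4 + 5 + 2 + 3 + 5 + 2 + 4 + 3 + 3 + 1 + 1 = 33.

33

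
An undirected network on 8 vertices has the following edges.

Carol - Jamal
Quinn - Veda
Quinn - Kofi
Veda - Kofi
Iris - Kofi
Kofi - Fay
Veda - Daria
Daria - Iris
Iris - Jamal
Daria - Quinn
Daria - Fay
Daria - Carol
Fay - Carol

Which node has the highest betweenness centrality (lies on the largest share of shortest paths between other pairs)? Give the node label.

Daria

Unnormalized betweenness of each node: Carol:13/6, Daria:19/3, Fay:5/4, Iris:37/12, Jamal:1/2, Kofi:19/6, Quinn:1/4, Veda:1/4.
Daria has the largest value, 19/3, making it the main broker — the node through which the most shortest paths run.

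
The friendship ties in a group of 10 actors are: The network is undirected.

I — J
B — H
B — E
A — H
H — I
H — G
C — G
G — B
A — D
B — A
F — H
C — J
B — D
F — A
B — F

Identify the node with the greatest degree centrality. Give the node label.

B

Degrees — A:4, B:6, C:2, D:2, E:1, F:3, G:3, H:5, I:2, J:2.
The maximum is 6, attained only by B.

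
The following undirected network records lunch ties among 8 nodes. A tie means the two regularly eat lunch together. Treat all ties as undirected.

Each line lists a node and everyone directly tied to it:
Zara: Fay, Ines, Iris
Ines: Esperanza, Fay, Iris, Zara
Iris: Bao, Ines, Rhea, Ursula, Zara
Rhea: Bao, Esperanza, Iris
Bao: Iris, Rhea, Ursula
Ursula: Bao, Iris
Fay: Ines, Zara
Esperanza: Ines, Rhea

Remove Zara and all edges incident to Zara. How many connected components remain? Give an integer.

Zara's neighbors (Fay, Ines, and Iris) remain reachable from one another through other ties, so the rest of the network stays in one piece.

1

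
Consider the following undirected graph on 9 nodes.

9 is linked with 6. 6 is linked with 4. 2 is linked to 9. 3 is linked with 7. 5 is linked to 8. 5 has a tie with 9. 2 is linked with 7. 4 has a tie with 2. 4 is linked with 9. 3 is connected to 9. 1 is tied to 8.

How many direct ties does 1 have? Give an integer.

1 is directly tied to 8. That is 1 neighbor, so the degree of 1 is 1.

1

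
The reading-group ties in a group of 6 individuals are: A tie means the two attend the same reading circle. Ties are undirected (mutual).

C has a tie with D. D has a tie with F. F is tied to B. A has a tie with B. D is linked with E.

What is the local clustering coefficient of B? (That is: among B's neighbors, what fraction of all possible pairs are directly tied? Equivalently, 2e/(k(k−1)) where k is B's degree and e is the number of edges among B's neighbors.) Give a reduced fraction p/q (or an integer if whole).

0

B's neighbors: A and F (k = 2).
Possible neighbor pairs: C(2,2) = 1. Edges among them: none → e = 0.
Clustering(B) = 0/1.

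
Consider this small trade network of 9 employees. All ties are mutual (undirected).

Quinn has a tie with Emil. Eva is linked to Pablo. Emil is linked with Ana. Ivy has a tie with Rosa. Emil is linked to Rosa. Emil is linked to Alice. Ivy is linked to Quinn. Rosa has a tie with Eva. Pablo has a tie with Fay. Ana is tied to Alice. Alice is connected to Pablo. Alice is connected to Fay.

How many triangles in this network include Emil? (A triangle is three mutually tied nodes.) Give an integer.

Emil's neighbors: Alice, Ana, Quinn, and Rosa.
Neighbor pairs that are themselves tied: Emil–Alice–Ana. Each forms one triangle with Emil, for 1 in total.

1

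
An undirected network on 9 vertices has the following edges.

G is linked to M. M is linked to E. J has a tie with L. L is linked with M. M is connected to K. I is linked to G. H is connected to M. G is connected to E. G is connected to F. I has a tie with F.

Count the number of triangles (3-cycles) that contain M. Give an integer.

1

M's neighbors: E, G, H, K, and L.
Neighbor pairs that are themselves tied: M–E–G. Each forms one triangle with M, for 1 in total.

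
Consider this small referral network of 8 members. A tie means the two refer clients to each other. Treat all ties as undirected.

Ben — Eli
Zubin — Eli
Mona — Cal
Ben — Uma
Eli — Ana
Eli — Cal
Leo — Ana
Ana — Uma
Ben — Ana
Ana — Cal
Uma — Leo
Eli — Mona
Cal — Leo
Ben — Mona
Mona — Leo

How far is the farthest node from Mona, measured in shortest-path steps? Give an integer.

2

Distances from Mona: Ana:2, Ben:1, Cal:1, Eli:1, Leo:1, Uma:2, Zubin:2.
The largest is 2 (to Ana, Uma, and Zubin), so the eccentricity of Mona is 2.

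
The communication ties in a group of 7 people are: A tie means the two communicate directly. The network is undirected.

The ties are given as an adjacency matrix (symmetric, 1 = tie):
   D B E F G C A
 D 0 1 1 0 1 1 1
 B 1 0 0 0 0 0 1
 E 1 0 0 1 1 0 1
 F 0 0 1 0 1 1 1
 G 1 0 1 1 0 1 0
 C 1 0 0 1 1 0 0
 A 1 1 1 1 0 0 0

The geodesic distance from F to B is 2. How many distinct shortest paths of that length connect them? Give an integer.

1

The shortest distance is 2, and the only length-2 path is F–A–B. So there is exactly 1 shortest path.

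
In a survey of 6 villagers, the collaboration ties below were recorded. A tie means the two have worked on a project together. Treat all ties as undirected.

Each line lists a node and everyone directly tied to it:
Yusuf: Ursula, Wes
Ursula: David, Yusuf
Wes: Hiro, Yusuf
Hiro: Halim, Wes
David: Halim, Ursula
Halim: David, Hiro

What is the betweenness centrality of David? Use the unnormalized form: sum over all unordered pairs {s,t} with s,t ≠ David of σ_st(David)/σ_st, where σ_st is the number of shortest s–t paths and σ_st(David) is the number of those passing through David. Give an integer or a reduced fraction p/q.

2

Pairs whose geodesics pass through David — Hiro–Ursula: 1/2; Halim–Ursula: 1; Halim–Yusuf: 1/2.
All other pairs contribute 0.
Summing the contributions gives betweenness(David) = 2.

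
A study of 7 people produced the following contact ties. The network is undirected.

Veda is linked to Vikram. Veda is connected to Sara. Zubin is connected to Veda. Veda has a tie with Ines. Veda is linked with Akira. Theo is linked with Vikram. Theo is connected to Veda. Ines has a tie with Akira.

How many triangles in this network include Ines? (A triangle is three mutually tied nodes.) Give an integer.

Ines's neighbors: Akira and Veda.
Neighbor pairs that are themselves tied: Ines–Akira–Veda. Each forms one triangle with Ines, for 1 in total.

1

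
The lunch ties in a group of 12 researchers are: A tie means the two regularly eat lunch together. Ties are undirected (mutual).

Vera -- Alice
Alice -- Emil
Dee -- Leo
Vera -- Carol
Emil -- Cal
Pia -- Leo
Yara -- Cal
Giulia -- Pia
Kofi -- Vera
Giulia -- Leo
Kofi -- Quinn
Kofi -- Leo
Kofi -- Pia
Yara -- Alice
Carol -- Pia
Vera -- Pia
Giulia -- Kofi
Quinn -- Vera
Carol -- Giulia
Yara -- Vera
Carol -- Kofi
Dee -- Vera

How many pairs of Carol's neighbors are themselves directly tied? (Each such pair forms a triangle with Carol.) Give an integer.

Carol's neighbors: Giulia, Kofi, Pia, and Vera.
Neighbor pairs that are themselves tied: Carol–Giulia–Kofi; Carol–Giulia–Pia; Carol–Kofi–Pia; Carol–Kofi–Vera; Carol–Pia–Vera. Each forms one triangle with Carol, for 5 in total.

5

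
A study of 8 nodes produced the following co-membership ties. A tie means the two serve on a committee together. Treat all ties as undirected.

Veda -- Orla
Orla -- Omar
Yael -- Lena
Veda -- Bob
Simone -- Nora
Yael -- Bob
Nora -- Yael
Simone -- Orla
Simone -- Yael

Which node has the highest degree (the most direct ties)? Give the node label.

Degrees — Bob:2, Lena:1, Nora:2, Omar:1, Orla:3, Simone:3, Veda:2, Yael:4.
The maximum is 4, attained only by Yael.

Yael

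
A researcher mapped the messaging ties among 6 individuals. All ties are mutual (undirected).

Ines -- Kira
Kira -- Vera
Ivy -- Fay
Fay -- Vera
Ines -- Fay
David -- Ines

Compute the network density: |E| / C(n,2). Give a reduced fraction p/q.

There are 6 edges and 6 nodes, so the maximum possible is C(6,2) = 15.
Density = 6/15 = 2/5.

2/5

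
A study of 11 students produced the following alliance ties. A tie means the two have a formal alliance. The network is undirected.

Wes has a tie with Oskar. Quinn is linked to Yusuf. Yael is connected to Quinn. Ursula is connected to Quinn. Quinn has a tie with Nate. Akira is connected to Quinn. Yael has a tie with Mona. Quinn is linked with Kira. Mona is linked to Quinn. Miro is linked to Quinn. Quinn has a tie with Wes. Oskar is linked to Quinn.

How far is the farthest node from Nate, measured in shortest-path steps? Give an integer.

2

Distances from Nate: Akira:2, Kira:2, Miro:2, Mona:2, Oskar:2, Quinn:1, Ursula:2, Wes:2, Yael:2, Yusuf:2.
The largest is 2 (to Akira, Yusuf, Yael, Oskar, Ursula, Mona, Kira, Miro, and Wes), so the eccentricity of Nate is 2.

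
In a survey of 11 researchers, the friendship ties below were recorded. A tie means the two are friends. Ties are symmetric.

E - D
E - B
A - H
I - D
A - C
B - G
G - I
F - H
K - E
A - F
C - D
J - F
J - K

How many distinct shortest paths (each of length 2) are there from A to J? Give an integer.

The shortest distance is 2, and the only length-2 path is A–F–J. So there is exactly 1 shortest path.

1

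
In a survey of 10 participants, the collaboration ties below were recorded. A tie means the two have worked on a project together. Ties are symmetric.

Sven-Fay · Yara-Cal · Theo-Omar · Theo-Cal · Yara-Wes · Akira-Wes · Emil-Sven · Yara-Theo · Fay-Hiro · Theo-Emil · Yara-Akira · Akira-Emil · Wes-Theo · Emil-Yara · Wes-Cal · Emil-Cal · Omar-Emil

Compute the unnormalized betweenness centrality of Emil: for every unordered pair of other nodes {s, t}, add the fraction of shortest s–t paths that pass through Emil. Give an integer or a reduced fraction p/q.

Pairs whose geodesics pass through Emil — Fay–Omar: 1; Fay–Akira: 1; Fay–Cal: 1; Fay–Wes: 4/4; Fay–Theo: 1; Fay–Yara: 1; Hiro–Omar: 1; Hiro–Akira: 1; Hiro–Cal: 1; Hiro–Wes: 4/4; Hiro–Theo: 1; Hiro–Yara: 1; Sven–Omar: 1; Sven–Akira: 1 … (+9 more pairs).
All other pairs contribute 0.
Summing the contributions gives betweenness(Emil) = 62/3.

62/3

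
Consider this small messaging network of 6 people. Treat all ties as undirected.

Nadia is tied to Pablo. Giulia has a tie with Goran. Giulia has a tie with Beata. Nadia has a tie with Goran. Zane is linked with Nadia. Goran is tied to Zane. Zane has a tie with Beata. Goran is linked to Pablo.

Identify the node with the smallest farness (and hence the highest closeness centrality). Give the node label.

Goran

Farness (sum of distances to all others) for each node — Beata:9, Giulia:8, Goran:6, Nadia:7, Pablo:9, Zane:7.
The smallest farness is 6, for Goran, so Goran has the highest closeness.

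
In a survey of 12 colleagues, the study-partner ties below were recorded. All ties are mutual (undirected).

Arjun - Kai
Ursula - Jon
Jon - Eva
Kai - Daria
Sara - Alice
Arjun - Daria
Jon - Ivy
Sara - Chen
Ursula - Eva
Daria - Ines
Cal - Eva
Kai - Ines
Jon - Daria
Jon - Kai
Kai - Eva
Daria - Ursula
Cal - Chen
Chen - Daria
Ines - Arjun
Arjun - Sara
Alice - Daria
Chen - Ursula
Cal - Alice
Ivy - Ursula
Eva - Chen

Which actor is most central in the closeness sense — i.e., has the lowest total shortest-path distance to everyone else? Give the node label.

Farness (sum of distances to all others) for each node — Alice:20, Arjun:20, Cal:22, Chen:17, Daria:15, Eva:17, Ines:21, Ivy:25, Jon:18, Kai:17, Sara:21, Ursula:17.
The smallest farness is 15, for Daria, so Daria has the highest closeness.

Daria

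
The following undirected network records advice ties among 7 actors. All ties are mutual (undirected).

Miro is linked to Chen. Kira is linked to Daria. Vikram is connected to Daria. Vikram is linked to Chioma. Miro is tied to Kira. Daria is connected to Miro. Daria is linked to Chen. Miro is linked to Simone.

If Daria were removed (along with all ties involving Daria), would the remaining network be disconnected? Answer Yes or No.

Yes

Removing Daria leaves {Chen, Kira, Miro, and Simone} with no path to {Chioma and Vikram}, so the network splits into 2 components. Daria is a cut vertex.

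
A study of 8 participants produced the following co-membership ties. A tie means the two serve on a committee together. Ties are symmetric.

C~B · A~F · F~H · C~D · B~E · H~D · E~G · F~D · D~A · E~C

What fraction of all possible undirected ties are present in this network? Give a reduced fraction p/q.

5/14

There are 10 edges and 8 nodes, so the maximum possible is C(8,2) = 28.
Density = 10/28 = 5/14.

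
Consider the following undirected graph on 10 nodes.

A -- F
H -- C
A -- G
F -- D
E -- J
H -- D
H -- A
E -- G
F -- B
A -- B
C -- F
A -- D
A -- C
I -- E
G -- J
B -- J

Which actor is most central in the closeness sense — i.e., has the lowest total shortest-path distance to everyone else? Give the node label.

A

Farness (sum of distances to all others) for each node — A:13, B:16, C:19, D:19, E:19, F:17, G:15, H:19, I:27, J:18.
The smallest farness is 13, for A, so A has the highest closeness.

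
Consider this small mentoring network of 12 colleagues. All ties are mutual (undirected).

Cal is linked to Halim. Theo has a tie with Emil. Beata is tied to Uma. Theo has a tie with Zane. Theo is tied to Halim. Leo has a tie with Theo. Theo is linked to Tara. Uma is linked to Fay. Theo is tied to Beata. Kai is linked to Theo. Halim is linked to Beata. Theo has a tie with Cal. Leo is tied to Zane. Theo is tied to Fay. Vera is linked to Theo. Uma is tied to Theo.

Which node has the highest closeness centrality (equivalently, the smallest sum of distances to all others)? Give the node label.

Theo

Farness (sum of distances to all others) for each node — Beata:19, Cal:20, Emil:21, Fay:20, Halim:19, Kai:21, Leo:20, Tara:21, Theo:11, Uma:19, Vera:21, Zane:20.
The smallest farness is 11, for Theo, so Theo has the highest closeness.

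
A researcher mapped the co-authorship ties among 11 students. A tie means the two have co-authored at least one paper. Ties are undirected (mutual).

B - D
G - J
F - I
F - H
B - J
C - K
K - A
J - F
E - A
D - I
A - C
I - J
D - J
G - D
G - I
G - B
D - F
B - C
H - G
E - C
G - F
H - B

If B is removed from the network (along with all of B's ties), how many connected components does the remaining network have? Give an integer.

Without B, the remaining ties split the others into: {D, F, G, H, I, J}; {A, C, E, K}.
That's 2 separate components.

2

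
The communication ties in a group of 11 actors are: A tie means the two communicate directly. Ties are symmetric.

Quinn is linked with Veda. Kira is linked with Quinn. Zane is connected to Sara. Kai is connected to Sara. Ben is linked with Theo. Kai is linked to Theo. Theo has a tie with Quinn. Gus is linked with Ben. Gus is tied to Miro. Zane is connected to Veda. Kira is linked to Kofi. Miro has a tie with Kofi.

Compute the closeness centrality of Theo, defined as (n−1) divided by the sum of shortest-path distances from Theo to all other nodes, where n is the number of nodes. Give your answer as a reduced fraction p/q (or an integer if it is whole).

1/2

Distances from Theo: Ben:1, Gus:2, Kai:1, Kira:2, Kofi:3, Miro:3, Quinn:1, Sara:2, Veda:2, Zane:3. Sum = 20.
n = 11, so closeness = 10/20 = 1/2.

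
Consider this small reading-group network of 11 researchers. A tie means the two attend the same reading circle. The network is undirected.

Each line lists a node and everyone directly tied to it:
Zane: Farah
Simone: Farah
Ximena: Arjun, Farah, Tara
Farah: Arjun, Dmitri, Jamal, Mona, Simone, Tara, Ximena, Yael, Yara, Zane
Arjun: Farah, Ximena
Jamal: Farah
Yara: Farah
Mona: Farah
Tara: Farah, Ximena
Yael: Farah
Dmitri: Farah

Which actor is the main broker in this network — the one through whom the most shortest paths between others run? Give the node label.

Farah

Unnormalized betweenness of each node: Arjun:0, Dmitri:0, Farah:85/2, Jamal:0, Mona:0, Simone:0, Tara:0, Ximena:1/2, Yael:0, Yara:0, Zane:0.
Farah has the largest value, 85/2, making it the main broker — the node through which the most shortest paths run.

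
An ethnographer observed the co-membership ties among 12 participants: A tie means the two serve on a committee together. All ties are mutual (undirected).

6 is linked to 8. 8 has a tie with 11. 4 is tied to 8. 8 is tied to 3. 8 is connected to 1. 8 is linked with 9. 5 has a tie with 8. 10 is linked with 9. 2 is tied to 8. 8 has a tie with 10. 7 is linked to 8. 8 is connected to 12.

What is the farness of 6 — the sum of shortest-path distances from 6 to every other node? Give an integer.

Distances from 6: 1:2, 2:2, 3:2, 4:2, 5:2, 7:2, 8:1, 9:2, 10:2, 11:2, 12:2.
Sum = 2 + 2 + 2 + 2 + 2 + 2 + 1 + 2 + 2 + 2 + 2 = 21.

21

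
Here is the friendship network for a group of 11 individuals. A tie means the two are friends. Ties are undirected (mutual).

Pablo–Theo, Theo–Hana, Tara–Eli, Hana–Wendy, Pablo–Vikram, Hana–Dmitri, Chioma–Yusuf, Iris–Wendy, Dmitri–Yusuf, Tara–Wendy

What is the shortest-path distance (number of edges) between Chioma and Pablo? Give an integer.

One shortest route is Chioma – Yusuf – Dmitri – Hana – Theo – Pablo, which uses 5 edges, and at distance 4 from Chioma we only reach {Theo, Wendy}, which does not include Pablo. So d(Chioma,Pablo) = 5.

5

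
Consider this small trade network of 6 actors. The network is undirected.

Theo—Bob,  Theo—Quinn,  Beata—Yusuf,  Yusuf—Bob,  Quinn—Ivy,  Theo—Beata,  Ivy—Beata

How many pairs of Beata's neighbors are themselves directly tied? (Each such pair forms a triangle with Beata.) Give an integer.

0

Beata's neighbors are Ivy, Theo, and Yusuf, but none of them are tied to each other, so no triangle contains Beata.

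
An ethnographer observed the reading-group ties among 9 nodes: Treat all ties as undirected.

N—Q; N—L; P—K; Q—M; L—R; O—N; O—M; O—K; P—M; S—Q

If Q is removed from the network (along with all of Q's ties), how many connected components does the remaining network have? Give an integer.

2

Without Q, the remaining ties split the others into: {K, L, M, N, O, P, R}; {S}.
That's 2 separate components.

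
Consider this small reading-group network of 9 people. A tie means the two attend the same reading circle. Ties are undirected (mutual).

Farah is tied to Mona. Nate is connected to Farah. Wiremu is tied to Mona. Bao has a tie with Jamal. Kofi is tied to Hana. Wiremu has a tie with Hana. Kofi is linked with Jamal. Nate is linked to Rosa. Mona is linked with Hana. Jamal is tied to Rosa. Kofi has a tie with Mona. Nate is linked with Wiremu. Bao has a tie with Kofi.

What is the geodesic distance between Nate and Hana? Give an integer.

2

One shortest route is Nate – Wiremu – Hana, which uses 2 edges, and Nate and Hana are not directly tied, so nothing shorter exists. So d(Nate,Hana) = 2.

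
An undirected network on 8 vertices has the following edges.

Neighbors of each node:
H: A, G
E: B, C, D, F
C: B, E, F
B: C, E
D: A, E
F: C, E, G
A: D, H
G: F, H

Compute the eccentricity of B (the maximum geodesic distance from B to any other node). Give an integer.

Distances from B: A:3, C:1, D:2, E:1, F:2, G:3, H:4.
The largest is 4 (to H), so the eccentricity of B is 4.

4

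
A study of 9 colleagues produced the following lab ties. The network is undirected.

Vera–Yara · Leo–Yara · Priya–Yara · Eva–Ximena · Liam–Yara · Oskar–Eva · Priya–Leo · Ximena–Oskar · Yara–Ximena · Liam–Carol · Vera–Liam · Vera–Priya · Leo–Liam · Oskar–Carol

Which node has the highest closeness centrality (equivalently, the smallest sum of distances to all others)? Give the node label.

Yara

Farness (sum of distances to all others) for each node — Carol:15, Eva:18, Leo:15, Liam:13, Oskar:16, Priya:16, Vera:15, Ximena:13, Yara:11.
The smallest farness is 11, for Yara, so Yara has the highest closeness.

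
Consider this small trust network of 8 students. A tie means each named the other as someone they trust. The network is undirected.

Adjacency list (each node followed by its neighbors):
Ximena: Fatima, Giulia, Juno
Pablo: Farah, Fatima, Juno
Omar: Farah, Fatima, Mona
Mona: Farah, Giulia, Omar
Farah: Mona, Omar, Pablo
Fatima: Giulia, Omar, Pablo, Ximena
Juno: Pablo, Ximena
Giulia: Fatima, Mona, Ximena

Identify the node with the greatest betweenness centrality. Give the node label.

Unnormalized betweenness of each node: Farah:7/3, Fatima:14/3, Giulia:9/4, Juno:3/4, Mona:7/4, Omar:5/4, Pablo:11/3, Ximena:7/3.
Fatima has the largest value, 14/3, making it the main broker — the node through which the most shortest paths run.

Fatima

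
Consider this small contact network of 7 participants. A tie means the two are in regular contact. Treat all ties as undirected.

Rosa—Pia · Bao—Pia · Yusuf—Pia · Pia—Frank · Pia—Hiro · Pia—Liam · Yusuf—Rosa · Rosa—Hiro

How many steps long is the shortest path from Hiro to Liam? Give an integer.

2

One shortest route is Hiro – Pia – Liam, which uses 2 edges, and Hiro and Liam are not directly tied, so nothing shorter exists. So d(Hiro,Liam) = 2.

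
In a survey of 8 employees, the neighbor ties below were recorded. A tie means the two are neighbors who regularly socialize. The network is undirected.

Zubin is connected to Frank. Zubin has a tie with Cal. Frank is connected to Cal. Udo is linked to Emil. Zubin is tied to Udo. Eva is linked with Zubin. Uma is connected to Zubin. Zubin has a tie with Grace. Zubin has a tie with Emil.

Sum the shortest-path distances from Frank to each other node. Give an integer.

12

Distances from Frank: Cal:1, Emil:2, Eva:2, Grace:2, Udo:2, Uma:2, Zubin:1.
Sum = 1 + 2 + 2 + 2 + 2 + 2 + 1 = 12.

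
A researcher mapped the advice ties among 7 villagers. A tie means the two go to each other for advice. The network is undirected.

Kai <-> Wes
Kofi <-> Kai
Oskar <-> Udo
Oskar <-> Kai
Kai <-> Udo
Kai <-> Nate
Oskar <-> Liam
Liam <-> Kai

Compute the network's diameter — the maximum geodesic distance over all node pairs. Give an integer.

2

Eccentricity of each node (its greatest distance to any other): Kai:1, Kofi:2, Liam:2, Nate:2, Oskar:2, Udo:2, Wes:2.
The maximum eccentricity is 2, realized for instance by the pair Udo–Wes via Udo – Kai – Wes. So the diameter is 2.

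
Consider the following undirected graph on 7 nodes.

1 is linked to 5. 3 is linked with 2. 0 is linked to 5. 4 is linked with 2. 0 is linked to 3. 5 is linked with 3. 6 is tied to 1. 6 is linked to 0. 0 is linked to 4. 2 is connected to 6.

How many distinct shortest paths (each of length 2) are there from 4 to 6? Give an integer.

The shortest distance is 2. The length-2 paths are: 4–0–6; 4–2–6.
That gives 2 distinct shortest paths.

2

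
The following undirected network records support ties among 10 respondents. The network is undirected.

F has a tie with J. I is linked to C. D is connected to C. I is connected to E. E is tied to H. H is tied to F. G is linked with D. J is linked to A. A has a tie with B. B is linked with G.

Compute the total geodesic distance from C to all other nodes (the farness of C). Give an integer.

25

Distances from C: A:4, B:3, D:1, E:2, F:4, G:2, H:3, I:1, J:5.
Sum = 4 + 3 + 1 + 2 + 4 + 2 + 3 + 1 + 5 = 25.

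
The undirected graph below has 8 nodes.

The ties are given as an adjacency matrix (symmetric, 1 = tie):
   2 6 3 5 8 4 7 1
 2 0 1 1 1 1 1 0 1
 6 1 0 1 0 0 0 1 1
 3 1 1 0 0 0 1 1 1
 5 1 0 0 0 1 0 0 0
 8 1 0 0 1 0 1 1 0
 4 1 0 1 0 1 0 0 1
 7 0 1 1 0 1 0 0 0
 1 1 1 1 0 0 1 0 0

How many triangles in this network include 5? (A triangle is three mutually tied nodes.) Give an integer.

5's neighbors: 2 and 8.
Neighbor pairs that are themselves tied: 5–2–8. Each forms one triangle with 5, for 1 in total.

1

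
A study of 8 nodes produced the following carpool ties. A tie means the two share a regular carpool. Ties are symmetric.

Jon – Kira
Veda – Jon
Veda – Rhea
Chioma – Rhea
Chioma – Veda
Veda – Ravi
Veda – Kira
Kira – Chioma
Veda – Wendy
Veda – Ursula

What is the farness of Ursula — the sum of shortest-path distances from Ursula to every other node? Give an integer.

Distances from Ursula: Chioma:2, Jon:2, Kira:2, Ravi:2, Rhea:2, Veda:1, Wendy:2.
Sum = 2 + 2 + 2 + 2 + 2 + 1 + 2 = 13.

13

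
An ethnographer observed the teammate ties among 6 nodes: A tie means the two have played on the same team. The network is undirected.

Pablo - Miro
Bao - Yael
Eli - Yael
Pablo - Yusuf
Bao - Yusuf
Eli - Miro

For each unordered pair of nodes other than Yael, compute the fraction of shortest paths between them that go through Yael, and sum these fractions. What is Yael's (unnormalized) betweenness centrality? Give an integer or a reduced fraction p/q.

Pairs whose geodesics pass through Yael — Yusuf–Eli: 1/2; Miro–Bao: 1/2; Eli–Bao: 1.
All other pairs contribute 0.
Summing the contributions gives betweenness(Yael) = 2.

2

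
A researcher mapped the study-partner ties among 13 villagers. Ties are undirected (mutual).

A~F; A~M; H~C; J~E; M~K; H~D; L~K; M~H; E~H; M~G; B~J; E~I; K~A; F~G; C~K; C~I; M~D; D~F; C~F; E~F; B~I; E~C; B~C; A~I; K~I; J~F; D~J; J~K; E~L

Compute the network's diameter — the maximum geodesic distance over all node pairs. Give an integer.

Eccentricity of each node (its greatest distance to any other): A:2, B:3, C:2, D:3, E:2, F:2, G:3, H:2, I:3, J:2, K:2, L:3, M:3.
The maximum eccentricity is 3, realized for instance by the pair I–D via I – A – M – D. So the diameter is 3.

3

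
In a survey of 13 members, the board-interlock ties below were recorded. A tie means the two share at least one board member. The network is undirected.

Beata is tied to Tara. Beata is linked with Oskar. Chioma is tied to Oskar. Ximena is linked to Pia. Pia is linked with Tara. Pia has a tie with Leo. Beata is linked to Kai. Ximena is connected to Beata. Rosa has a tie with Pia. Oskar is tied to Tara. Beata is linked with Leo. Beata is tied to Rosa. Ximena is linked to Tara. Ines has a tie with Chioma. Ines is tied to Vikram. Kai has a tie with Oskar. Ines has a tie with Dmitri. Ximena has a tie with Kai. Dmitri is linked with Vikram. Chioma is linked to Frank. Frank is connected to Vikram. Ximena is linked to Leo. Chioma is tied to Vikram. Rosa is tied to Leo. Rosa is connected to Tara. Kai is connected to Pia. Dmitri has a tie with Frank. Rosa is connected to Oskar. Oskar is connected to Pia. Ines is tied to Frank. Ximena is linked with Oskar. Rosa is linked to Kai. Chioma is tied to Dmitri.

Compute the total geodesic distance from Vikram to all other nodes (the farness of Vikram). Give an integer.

Distances from Vikram: Beata:3, Chioma:1, Dmitri:1, Frank:1, Ines:1, Kai:3, Leo:4, Oskar:2, Pia:3, Rosa:3, Tara:3, Ximena:3.
Sum = 3 + 1 + 1 + 1 + 1 + 3 + 4 + 2 + 3 + 3 + 3 + 3 = 28.

28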